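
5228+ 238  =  5466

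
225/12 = 75/4 = 18.75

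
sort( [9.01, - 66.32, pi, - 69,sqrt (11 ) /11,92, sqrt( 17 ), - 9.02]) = [ - 69, - 66.32 , - 9.02,sqrt(11 )/11, pi,sqrt( 17),9.01,92] 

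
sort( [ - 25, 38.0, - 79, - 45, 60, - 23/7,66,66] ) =[ -79, -45, - 25, - 23/7, 38.0 , 60, 66 , 66]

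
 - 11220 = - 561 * 20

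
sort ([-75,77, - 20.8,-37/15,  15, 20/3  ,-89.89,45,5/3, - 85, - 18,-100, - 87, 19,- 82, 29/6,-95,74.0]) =[ -100, - 95, - 89.89,-87 , -85,-82, - 75, - 20.8,  -  18, - 37/15,  5/3,29/6,20/3, 15,19,45,74.0,77]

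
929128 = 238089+691039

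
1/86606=1/86606 = 0.00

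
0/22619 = 0 = 0.00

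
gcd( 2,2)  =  2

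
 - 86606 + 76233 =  - 10373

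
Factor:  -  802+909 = 107^1  =  107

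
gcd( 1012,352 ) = 44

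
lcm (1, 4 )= 4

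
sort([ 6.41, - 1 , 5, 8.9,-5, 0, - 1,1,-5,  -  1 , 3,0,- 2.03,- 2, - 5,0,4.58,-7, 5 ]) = [-7, - 5,-5 , - 5, - 2.03, - 2,- 1, - 1,-1,  0,0,0,1,3 , 4.58 , 5, 5,  6.41,8.9 ] 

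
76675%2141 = 1740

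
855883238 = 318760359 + 537122879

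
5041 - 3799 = 1242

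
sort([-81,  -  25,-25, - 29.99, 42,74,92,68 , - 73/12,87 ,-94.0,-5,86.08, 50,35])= [ - 94.0,-81, -29.99,-25,-25 , - 73/12, - 5,35,42,50, 68,74,86.08,  87,92]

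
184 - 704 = -520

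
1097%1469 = 1097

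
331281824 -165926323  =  165355501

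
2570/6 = 428 + 1/3   =  428.33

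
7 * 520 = 3640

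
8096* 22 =178112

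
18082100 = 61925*292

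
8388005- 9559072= -1171067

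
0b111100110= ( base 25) JB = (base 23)l3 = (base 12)346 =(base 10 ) 486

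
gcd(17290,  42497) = 91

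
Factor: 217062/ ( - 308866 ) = - 3^2*31^1*397^( - 1) = - 279/397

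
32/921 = 32/921 = 0.03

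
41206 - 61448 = - 20242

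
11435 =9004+2431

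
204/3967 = 204/3967 = 0.05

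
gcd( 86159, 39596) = 1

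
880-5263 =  - 4383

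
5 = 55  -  50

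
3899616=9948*392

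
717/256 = 717/256 =2.80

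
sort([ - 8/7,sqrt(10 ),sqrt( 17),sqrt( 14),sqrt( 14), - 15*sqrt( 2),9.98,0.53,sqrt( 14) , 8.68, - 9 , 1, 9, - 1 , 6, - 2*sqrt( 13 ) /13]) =[ - 15 * sqrt( 2 ), - 9, - 8/7, - 1 , - 2*sqrt( 13)/13,0.53,1, sqrt( 10), sqrt( 14 ), sqrt(14),  sqrt(14),  sqrt( 17),6,8.68 , 9,9.98 ] 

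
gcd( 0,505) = 505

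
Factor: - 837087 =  - 3^1*279029^1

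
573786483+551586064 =1125372547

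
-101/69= - 101/69 = - 1.46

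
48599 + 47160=95759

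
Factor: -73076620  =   - 2^2 * 5^1*3653831^1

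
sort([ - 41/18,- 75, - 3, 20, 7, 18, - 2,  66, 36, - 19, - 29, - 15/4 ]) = [-75, - 29 , - 19, - 15/4, - 3, - 41/18, - 2,7, 18 , 20, 36, 66 ]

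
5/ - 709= -1 +704/709=- 0.01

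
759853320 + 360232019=1120085339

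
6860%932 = 336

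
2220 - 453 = 1767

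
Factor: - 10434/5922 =-3^ ( - 1)*7^( - 1 )*37^1 = - 37/21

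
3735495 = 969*3855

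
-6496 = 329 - 6825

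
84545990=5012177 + 79533813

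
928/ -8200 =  - 1 +909/1025 = -  0.11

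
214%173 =41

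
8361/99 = 929/11= 84.45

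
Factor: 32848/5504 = 2^(-3)*43^( - 1) *2053^1  =  2053/344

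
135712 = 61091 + 74621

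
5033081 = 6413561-1380480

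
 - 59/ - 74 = 59/74  =  0.80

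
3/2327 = 3/2327  =  0.00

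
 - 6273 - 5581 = - 11854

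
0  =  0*817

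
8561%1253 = 1043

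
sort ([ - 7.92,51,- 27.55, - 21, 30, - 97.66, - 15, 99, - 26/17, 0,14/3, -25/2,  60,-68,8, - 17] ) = [ - 97.66, - 68,-27.55,- 21, - 17,-15, - 25/2 , -7.92 , - 26/17, 0,14/3,8,30,51,  60,99 ] 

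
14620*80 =1169600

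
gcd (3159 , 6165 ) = 9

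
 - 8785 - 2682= -11467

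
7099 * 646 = 4585954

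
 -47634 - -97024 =49390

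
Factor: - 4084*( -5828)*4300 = 102346673600=2^6*5^2*31^1 *43^1*47^1*1021^1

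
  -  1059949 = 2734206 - 3794155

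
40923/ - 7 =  - 5847+ 6/7 = - 5846.14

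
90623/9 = 90623/9 = 10069.22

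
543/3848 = 543/3848 = 0.14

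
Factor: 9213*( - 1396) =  - 2^2*3^1*37^1 *83^1 * 349^1 = -12861348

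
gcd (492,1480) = 4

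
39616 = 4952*8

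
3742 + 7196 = 10938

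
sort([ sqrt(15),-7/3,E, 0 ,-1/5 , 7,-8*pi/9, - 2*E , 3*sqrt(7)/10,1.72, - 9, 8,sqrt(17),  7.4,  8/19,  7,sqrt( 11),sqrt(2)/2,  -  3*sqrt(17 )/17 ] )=[-9, - 2*E, - 8*pi/9, - 7/3, - 3*sqrt ( 17) /17, - 1/5,  0, 8/19,sqrt(2)/2,3*sqrt ( 7)/10, 1.72,  E, sqrt( 11),sqrt(15),sqrt( 17),7,7, 7.4, 8]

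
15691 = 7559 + 8132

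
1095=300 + 795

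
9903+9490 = 19393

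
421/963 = 421/963 = 0.44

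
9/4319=9/4319 = 0.00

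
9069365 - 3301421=5767944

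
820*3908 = 3204560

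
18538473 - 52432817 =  - 33894344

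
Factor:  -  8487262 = -2^1*7^1 * 19^1*31907^1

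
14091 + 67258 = 81349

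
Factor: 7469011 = 11^1 *41^1*16561^1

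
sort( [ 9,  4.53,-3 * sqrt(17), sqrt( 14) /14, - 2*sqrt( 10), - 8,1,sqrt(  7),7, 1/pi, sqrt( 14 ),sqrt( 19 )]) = [  -  3*sqrt(17 ),  -  8, - 2*sqrt (10), sqrt(14 ) /14,1/pi, 1,sqrt( 7 ), sqrt( 14 ), sqrt(19), 4.53, 7, 9]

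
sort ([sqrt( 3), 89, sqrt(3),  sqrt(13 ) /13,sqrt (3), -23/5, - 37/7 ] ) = [ - 37/7, - 23/5,sqrt(13)/13,  sqrt(3),sqrt( 3),sqrt(3), 89 ]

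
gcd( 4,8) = 4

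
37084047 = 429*86443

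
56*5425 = 303800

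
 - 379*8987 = - 3406073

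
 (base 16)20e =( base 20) 166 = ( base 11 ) 439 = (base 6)2234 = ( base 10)526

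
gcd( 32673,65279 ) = 1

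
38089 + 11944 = 50033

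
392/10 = 39 + 1/5=39.20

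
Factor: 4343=43^1*101^1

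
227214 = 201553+25661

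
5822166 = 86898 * 67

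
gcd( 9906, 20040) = 6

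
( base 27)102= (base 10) 731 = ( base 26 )123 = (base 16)2db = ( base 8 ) 1333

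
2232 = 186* 12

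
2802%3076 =2802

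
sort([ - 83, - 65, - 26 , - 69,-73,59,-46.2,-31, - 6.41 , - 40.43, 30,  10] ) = [ - 83, - 73, - 69,-65, - 46.2, - 40.43, - 31, - 26,-6.41,10, 30, 59]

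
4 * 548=2192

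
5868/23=255 +3/23 =255.13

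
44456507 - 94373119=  -49916612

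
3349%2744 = 605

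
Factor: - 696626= - 2^1*7^1 * 17^1 * 2927^1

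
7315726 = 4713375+2602351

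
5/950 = 1/190 =0.01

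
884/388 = 221/97 = 2.28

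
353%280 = 73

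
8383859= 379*22121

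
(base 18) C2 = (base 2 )11011010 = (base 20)AI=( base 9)262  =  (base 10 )218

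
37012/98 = 18506/49 = 377.67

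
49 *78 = 3822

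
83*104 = 8632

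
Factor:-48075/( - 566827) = 3^1*5^2*19^( - 1)*641^1 * 29833^(- 1)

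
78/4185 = 26/1395 = 0.02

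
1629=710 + 919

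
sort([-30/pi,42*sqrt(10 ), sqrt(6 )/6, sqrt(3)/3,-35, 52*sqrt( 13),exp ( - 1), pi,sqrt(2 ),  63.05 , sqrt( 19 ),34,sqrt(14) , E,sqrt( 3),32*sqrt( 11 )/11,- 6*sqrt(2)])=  [ - 35,-30/pi, - 6*sqrt( 2), exp( -1 ), sqrt( 6 ) /6,sqrt(3)/3,sqrt( 2 ),sqrt( 3), E,pi, sqrt(14),sqrt( 19),32*sqrt( 11)/11,34, 63.05, 42*sqrt( 10),52*sqrt(13)]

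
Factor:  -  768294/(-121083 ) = 2^1*3^1*40361^( - 1)*42683^1  =  256098/40361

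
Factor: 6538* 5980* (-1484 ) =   -  2^5*5^1*7^2*13^1*23^1  *  53^1*467^1 = -  58020304160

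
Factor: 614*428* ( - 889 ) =  -  233622088=   - 2^3*7^1*107^1*127^1 * 307^1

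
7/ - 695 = - 1+688/695 = - 0.01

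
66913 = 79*847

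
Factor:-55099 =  - 11^1*5009^1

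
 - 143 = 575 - 718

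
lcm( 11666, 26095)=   991610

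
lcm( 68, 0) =0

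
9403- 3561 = 5842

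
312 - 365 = - 53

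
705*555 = 391275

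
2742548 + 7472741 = 10215289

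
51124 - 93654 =-42530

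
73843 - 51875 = 21968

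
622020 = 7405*84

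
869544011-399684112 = 469859899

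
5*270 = 1350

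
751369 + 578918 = 1330287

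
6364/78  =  3182/39=81.59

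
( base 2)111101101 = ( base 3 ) 200021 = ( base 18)197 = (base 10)493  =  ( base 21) 12a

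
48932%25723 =23209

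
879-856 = 23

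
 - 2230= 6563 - 8793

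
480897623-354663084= 126234539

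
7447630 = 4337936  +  3109694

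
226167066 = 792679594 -566512528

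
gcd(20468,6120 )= 68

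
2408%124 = 52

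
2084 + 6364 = 8448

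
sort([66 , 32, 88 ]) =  [ 32, 66, 88 ] 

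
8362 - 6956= 1406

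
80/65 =16/13 = 1.23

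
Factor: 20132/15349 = 2^2*7^1*719^1*15349^( - 1)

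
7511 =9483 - 1972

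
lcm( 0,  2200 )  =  0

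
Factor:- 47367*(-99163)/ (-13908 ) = -82404453/244 = -  2^( - 2)*3^1*53^1*61^(-1) *277^1*1871^1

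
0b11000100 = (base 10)196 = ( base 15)D1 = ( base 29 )6m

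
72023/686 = 104 + 97/98 = 104.99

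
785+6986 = 7771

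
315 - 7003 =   -  6688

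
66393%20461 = 5010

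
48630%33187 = 15443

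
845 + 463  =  1308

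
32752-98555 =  - 65803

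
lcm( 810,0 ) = 0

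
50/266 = 25/133 =0.19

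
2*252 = 504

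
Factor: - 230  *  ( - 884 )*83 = 16875560 =2^3 * 5^1*13^1*17^1 * 23^1*83^1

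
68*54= 3672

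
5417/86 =62 + 85/86  =  62.99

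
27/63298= 27/63298=0.00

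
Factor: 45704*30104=2^6*29^1* 53^1*71^1*197^1 =1375873216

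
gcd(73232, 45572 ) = 4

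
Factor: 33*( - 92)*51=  - 2^2*3^2*11^1*17^1*  23^1 = - 154836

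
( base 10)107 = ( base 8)153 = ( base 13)83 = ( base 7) 212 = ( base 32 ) 3b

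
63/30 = 2 + 1/10 = 2.10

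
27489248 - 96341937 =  - 68852689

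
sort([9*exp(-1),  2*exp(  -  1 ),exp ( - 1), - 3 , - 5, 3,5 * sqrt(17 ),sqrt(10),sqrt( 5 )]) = [ - 5, - 3, exp( - 1 ), 2*exp( - 1) , sqrt( 5 ),3, sqrt( 10),9*exp( - 1),5*sqrt( 17)]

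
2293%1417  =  876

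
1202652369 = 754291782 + 448360587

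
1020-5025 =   -  4005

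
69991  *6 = 419946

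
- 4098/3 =-1366 = - 1366.00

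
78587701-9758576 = 68829125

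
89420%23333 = 19421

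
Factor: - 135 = -3^3*5^1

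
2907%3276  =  2907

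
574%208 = 158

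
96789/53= 1826 + 11/53 = 1826.21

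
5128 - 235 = 4893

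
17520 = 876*20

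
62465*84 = 5247060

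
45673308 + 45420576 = 91093884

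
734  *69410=50946940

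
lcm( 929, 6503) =6503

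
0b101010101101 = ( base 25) 498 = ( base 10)2733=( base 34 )2cd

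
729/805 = 729/805 = 0.91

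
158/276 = 79/138=0.57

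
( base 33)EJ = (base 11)3a8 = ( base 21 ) 11J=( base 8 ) 741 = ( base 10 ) 481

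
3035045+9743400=12778445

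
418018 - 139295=278723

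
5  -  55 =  - 50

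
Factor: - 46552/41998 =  -2^2*23^1 *83^( - 1) = - 92/83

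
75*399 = 29925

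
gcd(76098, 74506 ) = 2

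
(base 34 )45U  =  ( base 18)EG0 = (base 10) 4824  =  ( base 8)11330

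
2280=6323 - 4043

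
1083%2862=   1083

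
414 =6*69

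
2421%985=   451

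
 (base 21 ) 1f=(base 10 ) 36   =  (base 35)11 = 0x24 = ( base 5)121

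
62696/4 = 15674 =15674.00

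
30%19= 11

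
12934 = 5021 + 7913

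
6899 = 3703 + 3196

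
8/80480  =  1/10060 = 0.00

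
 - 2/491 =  - 1+489/491 = - 0.00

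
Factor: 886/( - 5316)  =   - 1/6 = - 2^( - 1)*3^( - 1)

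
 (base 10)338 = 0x152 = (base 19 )HF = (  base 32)AI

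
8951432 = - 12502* (- 716) 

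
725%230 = 35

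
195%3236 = 195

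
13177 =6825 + 6352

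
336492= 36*9347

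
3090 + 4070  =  7160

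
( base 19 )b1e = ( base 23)7d2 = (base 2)111110100100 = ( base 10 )4004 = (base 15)12be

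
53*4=212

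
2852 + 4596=7448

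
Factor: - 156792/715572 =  - 94/429 = -2^1 * 3^(  -  1 )*11^( - 1)* 13^ (-1)*47^1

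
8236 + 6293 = 14529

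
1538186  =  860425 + 677761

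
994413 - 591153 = 403260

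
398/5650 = 199/2825  =  0.07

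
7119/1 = 7119 = 7119.00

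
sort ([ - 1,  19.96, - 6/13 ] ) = [-1 ,- 6/13,19.96]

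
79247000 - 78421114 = 825886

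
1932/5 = 1932/5= 386.40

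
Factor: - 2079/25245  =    -  7/85= - 5^( - 1)* 7^1*17^( - 1 ) 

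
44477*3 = 133431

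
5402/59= 5402/59 = 91.56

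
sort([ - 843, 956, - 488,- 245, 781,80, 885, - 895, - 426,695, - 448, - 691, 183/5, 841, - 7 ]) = [ - 895, - 843, - 691, - 488, - 448,-426 , - 245, - 7, 183/5,80,695,781, 841,885 , 956 ]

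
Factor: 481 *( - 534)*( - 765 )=2^1 * 3^3 * 5^1 * 13^1*17^1 * 37^1 * 89^1 = 196493310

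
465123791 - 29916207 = 435207584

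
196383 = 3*65461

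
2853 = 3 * 951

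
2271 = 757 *3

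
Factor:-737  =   - 11^1*67^1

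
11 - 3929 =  - 3918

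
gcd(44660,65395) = 1595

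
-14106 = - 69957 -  - 55851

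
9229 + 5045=14274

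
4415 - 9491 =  - 5076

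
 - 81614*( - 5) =408070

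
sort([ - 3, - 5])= [ - 5, - 3]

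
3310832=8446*392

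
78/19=4 + 2/19 = 4.11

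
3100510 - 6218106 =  - 3117596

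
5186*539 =2795254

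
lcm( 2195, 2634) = 13170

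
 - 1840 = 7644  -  9484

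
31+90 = 121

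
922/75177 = 922/75177 = 0.01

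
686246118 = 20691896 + 665554222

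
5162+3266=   8428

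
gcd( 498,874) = 2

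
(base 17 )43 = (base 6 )155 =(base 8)107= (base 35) 21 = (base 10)71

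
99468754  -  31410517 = 68058237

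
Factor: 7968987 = 3^2*13^1*68111^1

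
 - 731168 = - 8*91396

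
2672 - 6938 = -4266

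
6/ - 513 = - 2/171= -  0.01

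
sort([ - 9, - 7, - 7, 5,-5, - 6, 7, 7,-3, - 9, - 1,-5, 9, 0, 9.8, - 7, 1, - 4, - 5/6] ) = [ - 9, - 9,-7,-7,-7, - 6, - 5, - 5, -4, - 3, - 1, - 5/6, 0, 1 , 5,7, 7, 9, 9.8 ] 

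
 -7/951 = -1 + 944/951 = - 0.01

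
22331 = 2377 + 19954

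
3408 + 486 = 3894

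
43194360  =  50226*860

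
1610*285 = 458850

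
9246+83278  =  92524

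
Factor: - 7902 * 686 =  -2^2*3^2*7^3*439^1 =-  5420772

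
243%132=111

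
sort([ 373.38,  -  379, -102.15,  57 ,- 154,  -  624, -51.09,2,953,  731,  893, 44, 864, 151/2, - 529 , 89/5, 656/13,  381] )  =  [ - 624,-529,  -  379, - 154,-102.15,  -  51.09,2 , 89/5 , 44 , 656/13,57, 151/2 , 373.38,381,731,864, 893, 953]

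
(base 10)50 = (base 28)1m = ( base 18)2E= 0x32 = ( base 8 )62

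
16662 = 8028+8634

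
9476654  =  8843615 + 633039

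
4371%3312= 1059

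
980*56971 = 55831580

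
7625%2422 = 359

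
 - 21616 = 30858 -52474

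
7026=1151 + 5875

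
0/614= 0  =  0.00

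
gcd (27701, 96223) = 1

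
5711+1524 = 7235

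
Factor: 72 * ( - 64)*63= - 2^9*3^4*7^1 = - 290304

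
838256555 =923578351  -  85321796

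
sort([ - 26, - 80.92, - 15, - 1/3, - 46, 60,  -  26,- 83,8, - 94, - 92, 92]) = [ - 94,  -  92,- 83,-80.92, - 46 ,- 26, - 26, - 15, - 1/3 , 8,  60 , 92] 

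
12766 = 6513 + 6253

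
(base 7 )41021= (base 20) 14I2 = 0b10011011101010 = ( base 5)304322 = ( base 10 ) 9962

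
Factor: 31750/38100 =2^( - 1) *3^(  -  1) * 5^1 = 5/6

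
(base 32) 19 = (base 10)41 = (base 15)2b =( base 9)45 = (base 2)101001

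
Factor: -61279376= - 2^4*3829961^1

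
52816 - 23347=29469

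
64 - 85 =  - 21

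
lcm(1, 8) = 8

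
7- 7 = 0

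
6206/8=775 + 3/4 = 775.75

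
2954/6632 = 1477/3316 = 0.45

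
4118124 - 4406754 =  - 288630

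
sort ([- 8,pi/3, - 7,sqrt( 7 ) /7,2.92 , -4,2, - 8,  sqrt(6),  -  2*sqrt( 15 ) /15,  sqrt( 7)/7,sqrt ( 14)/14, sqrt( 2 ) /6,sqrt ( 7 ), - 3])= [ - 8, - 8, - 7, - 4,-3, - 2* sqrt( 15 )/15,sqrt( 2 ) /6  ,  sqrt( 14 ) /14,sqrt( 7 ) /7 , sqrt( 7 )/7,pi/3,2, sqrt (6),sqrt(7),2.92]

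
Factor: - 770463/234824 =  -2^ ( - 3) * 3^2*149^( - 1) *197^( - 1)*  85607^1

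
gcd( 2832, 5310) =354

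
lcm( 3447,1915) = 17235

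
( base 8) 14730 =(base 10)6616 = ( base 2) 1100111011000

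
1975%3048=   1975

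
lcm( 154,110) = 770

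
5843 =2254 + 3589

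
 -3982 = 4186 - 8168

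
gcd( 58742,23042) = 2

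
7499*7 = 52493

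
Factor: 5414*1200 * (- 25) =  - 162420000 = - 2^5*3^1*5^4*2707^1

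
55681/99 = 55681/99  =  562.43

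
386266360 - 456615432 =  - 70349072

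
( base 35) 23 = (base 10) 73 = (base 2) 1001001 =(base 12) 61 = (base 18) 41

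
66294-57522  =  8772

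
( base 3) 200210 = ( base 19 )17D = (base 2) 111111011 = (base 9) 623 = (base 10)507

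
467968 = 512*914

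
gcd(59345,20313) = 1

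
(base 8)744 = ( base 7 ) 1261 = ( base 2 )111100100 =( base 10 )484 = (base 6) 2124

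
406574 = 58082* 7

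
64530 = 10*6453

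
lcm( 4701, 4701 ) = 4701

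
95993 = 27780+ 68213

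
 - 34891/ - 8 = 4361 + 3/8= 4361.38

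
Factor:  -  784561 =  - 784561^1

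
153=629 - 476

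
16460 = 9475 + 6985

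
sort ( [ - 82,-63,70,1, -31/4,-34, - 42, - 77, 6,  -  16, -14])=[ - 82,  -  77, - 63, - 42, - 34, - 16, - 14 , - 31/4 , 1,6,70] 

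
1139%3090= 1139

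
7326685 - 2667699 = 4658986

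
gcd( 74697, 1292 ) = 1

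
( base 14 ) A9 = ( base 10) 149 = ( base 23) 6b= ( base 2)10010101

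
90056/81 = 1111 + 65/81 = 1111.80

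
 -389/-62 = 6 +17/62 = 6.27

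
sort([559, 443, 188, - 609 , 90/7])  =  [ - 609, 90/7, 188  ,  443,  559]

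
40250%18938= 2374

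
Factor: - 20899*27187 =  - 568181113 = -31^1 * 877^1 * 20899^1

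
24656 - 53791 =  - 29135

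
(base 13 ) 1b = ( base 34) o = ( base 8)30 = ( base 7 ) 33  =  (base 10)24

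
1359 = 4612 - 3253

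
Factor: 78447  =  3^1 * 79^1*331^1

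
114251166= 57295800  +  56955366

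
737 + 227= 964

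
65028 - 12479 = 52549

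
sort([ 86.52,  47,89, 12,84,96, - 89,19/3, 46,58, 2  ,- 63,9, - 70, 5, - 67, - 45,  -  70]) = [ - 89, - 70, -70, - 67,-63, - 45,2, 5,19/3,9,12,46,47, 58,84,86.52 , 89,  96 ]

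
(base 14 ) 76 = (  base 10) 104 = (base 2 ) 1101000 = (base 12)88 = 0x68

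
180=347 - 167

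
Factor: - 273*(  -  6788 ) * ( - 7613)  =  -14107833012 = -2^2*3^1*7^1 * 13^1*23^1*331^1*1697^1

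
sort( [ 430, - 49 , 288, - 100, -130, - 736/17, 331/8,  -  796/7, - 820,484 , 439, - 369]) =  [ - 820, - 369, - 130, - 796/7, - 100, - 49, - 736/17, 331/8, 288, 430,  439, 484 ]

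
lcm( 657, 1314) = 1314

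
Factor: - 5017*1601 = -8032217 = - 29^1*173^1*1601^1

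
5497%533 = 167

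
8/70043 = 8/70043 = 0.00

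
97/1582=97/1582 = 0.06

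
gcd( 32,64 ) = 32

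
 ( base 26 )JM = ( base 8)1004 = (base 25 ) kg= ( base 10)516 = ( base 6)2220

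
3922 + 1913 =5835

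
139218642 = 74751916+64466726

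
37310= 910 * 41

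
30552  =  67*456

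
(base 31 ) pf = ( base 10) 790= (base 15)37a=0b1100010110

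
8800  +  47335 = 56135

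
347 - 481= - 134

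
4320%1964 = 392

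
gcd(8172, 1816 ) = 908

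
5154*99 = 510246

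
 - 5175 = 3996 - 9171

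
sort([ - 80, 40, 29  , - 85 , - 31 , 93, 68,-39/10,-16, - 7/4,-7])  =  [ - 85, - 80, - 31,  -  16, - 7, -39/10, - 7/4, 29, 40,68, 93]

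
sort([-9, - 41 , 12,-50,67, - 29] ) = [  -  50, - 41,-29,  -  9,12,  67]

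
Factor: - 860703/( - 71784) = 286901/23928=2^( - 3 )*3^( - 1 )*281^1*997^(-1)*1021^1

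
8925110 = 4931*1810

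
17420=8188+9232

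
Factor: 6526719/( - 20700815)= - 3^2 * 5^( - 1)*17^ ( - 1 )*443^1*1637^1*243539^( - 1 )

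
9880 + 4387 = 14267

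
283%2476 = 283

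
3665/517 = 3665/517 = 7.09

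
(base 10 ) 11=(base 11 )10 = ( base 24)B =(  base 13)B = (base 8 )13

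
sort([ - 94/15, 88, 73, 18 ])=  [ - 94/15,18,73,88]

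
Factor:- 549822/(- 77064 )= 2^( - 2) *7^1*13^(-1 )*53^1 =371/52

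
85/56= 1 + 29/56 = 1.52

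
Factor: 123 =3^1*41^1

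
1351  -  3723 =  - 2372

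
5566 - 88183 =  - 82617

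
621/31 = 20 + 1/31 = 20.03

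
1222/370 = 3  +  56/185= 3.30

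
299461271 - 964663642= - 665202371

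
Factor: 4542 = 2^1*3^1 * 757^1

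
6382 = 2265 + 4117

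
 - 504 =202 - 706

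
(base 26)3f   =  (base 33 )2r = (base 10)93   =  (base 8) 135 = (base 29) 36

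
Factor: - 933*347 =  - 3^1*311^1 * 347^1 = - 323751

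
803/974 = 803/974=0.82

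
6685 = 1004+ 5681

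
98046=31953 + 66093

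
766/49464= 383/24732=0.02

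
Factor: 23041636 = 2^2 * 43^1*133963^1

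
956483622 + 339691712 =1296175334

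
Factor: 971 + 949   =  1920= 2^7*3^1*5^1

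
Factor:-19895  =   - 5^1*23^1  *173^1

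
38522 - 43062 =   -  4540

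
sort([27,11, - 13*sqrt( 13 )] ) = [ - 13 * sqrt ( 13),11, 27] 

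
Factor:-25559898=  - 2^1*3^1*7^1*13^3*277^1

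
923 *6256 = 5774288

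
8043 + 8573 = 16616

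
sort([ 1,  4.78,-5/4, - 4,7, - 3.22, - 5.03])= [ - 5.03, -4, - 3.22, - 5/4,1 , 4.78, 7 ] 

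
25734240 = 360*71484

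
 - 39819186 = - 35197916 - 4621270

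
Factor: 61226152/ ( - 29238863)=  - 2^3*13^1*41^( - 1 )*43^1*113^( - 1)*6311^( - 1)*13691^1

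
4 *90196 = 360784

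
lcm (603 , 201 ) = 603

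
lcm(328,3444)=6888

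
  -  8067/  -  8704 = 8067/8704 = 0.93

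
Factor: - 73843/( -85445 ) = 5^(-1)*7^2*11^1*23^( - 1)* 137^1*743^(-1)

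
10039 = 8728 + 1311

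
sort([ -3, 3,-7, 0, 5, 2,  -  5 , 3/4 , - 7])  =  [ - 7,  -  7,-5, - 3, 0,3/4,2,3,5]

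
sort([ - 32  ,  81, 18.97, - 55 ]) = [ - 55, -32, 18.97, 81]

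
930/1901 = 930/1901 = 0.49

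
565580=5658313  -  5092733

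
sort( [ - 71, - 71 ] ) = [-71, - 71 ] 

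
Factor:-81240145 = -5^1*7^1*2321147^1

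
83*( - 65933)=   -  5472439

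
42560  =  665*64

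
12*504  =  6048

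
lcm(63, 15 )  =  315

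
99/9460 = 9/860 = 0.01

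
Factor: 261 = 3^2*29^1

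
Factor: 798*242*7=2^2*3^1 * 7^2 * 11^2*19^1 =1351812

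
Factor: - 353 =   -  353^1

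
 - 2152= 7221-9373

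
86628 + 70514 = 157142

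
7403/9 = 822  +  5/9 = 822.56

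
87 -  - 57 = 144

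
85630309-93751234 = -8120925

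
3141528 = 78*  40276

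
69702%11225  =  2352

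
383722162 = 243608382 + 140113780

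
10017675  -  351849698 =-341832023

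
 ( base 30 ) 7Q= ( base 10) 236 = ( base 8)354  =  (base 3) 22202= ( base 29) 84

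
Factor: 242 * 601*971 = 2^1 * 11^2 * 601^1*971^1 = 141224182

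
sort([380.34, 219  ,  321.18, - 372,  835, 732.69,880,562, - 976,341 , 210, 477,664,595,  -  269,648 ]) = [ - 976, - 372, - 269, 210, 219,321.18,  341 , 380.34,477,562,595,648,  664,732.69 , 835, 880]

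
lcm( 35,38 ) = 1330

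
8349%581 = 215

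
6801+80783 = 87584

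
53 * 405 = 21465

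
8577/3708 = 2  +  129/412 = 2.31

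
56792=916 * 62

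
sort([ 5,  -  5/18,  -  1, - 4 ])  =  [ - 4, - 1, - 5/18 , 5 ]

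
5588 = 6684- 1096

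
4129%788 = 189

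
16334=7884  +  8450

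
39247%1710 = 1627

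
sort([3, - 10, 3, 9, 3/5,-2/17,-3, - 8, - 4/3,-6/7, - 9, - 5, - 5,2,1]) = [-10,  -  9, - 8 , - 5,-5, - 3,- 4/3,-6/7,-2/17, 3/5, 1, 2,3, 3,9] 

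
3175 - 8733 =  - 5558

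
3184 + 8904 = 12088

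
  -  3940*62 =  - 244280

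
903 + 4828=5731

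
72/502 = 36/251 =0.14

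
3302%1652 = 1650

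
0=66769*0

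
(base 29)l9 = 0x26a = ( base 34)I6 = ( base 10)618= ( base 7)1542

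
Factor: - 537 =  - 3^1*179^1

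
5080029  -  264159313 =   -  259079284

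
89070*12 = 1068840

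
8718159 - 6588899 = 2129260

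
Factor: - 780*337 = -262860= - 2^2*3^1 *5^1*13^1* 337^1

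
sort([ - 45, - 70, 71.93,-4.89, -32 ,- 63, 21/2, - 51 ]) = [-70, - 63, - 51, - 45, - 32,  -  4.89,21/2, 71.93 ]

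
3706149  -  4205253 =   -  499104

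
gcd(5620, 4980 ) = 20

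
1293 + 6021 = 7314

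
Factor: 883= 883^1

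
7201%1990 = 1231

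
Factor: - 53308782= - 2^1*3^2*2961599^1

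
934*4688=4378592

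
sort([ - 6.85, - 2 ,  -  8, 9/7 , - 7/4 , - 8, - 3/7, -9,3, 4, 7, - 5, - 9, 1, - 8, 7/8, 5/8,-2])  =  [ - 9, - 9, - 8, - 8, - 8, - 6.85, - 5 , - 2, - 2, - 7/4, - 3/7, 5/8, 7/8,  1,9/7 , 3, 4,7 ] 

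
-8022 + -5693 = - 13715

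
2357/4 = 2357/4 = 589.25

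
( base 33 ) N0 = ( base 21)1f3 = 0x2f7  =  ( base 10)759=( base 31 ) of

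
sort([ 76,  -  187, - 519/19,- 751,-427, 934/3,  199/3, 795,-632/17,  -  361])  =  [ - 751, - 427,- 361, - 187 ,  -  632/17, - 519/19, 199/3,76 , 934/3, 795]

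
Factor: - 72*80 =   -  2^7 * 3^2*5^1 = -  5760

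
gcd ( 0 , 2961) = 2961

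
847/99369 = 847/99369=0.01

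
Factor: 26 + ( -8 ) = 2^1*3^2 =18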